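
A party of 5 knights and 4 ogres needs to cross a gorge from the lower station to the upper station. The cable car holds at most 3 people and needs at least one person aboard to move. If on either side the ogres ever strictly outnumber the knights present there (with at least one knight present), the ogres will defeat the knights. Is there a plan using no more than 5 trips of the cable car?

Counting alone: each trip to the upper station takes at most 3 across and each return brings at least 1 back, so after t trips out (and t−1 returns) at most 3t − (t−1) of the 9 are across; that first reaches 9 at t = 4, so at least 7 crossings are needed.
Since 5 < 7, 5 crossings cannot be enough. (The shortest complete plan in fact takes 7:)
1. 3 ogres → the upper station.  (the lower station: 5K 1O; the upper station: 0K 3O)
2. 1 ogre ← the lower station.  (the lower station: 5K 2O; the upper station: 0K 2O)
3. 3 knights → the upper station.  (the lower station: 2K 2O; the upper station: 3K 2O)
4. 1 knight ← the lower station.  (the lower station: 3K 2O; the upper station: 2K 2O)
5. 2 knights and 1 ogre → the upper station.  (the lower station: 1K 1O; the upper station: 4K 3O)
6. 1 knight ← the lower station.  (the lower station: 2K 1O; the upper station: 3K 3O)
7. 2 knights and 1 ogre → the upper station.  (the lower station: 0K 0O; the upper station: 5K 4O)

No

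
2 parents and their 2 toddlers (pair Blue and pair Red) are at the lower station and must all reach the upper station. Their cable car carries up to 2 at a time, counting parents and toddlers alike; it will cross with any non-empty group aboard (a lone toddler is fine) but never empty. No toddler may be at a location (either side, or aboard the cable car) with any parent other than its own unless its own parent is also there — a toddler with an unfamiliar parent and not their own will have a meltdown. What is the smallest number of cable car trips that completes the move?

Counting alone: each trip to the upper station takes at most 2 across and each return brings at least 1 back, so after t trips out (and t−1 returns) at most 2t − (t−1) of the 4 are across; that first reaches 4 at t = 3, so at least 5 crossings are needed.
The plan below uses exactly 5 crossings, so it is optimal:
1. parent Blue and toddler Blue cross → the upper station.
2. parent Blue crosses ← the lower station.
3. parent Blue and parent Red cross → the upper station.
4. parent Red crosses ← the lower station.
5. parent Red and toddler Red cross → the upper station.

5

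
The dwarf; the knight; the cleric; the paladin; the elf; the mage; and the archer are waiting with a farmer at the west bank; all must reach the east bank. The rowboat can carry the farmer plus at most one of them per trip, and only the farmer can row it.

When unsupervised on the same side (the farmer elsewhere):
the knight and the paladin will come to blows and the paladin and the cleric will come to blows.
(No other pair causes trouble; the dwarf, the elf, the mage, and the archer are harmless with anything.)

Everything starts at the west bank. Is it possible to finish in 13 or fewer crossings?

Counting alone: the farmer can take at most 1 across per trip to the east bank, so moving all 7 needs at least 7 loaded trips out, with a return between consecutive ones — at least 13 crossings.
The safety rule pushes this higher. Following every safe sequence of crossings, the most of the 7 that can be at the east bank as the rowboat arrives there on crossing 13 is 6 — never all 7.
So the move cannot be finished within 13 crossings. (The shortest complete plan takes 15:)
1. Farmer goes to the east bank with the paladin.  [the west bank: the archer, the cleric, the dwarf, the elf, the knight, the mage | the east bank: the paladin]
2. Farmer goes back to the west bank alone.  [the west bank: the archer, the cleric, the dwarf, the elf, the knight, the mage | the east bank: the paladin]
3. Farmer goes to the east bank with the dwarf.  [the west bank: the archer, the cleric, the elf, the knight, the mage | the east bank: the dwarf, the paladin]
4. Farmer goes back to the west bank alone.  [the west bank: the archer, the cleric, the elf, the knight, the mage | the east bank: the dwarf, the paladin]
5. Farmer goes to the east bank with the knight.  [the west bank: the archer, the cleric, the elf, the mage | the east bank: the dwarf, the knight, the paladin]
6. Farmer goes back to the west bank with the paladin.  [the west bank: the archer, the cleric, the elf, the mage, the paladin | the east bank: the dwarf, the knight]
7. Farmer goes to the east bank with the cleric.  [the west bank: the archer, the elf, the mage, the paladin | the east bank: the cleric, the dwarf, the knight]
8. Farmer goes back to the west bank alone.  [the west bank: the archer, the elf, the mage, the paladin | the east bank: the cleric, the dwarf, the knight]
9. Farmer goes to the east bank with the elf.  [the west bank: the archer, the mage, the paladin | the east bank: the cleric, the dwarf, the elf, the knight]
10. Farmer goes back to the west bank alone.  [the west bank: the archer, the mage, the paladin | the east bank: the cleric, the dwarf, the elf, the knight]
11. Farmer goes to the east bank with the mage.  [the west bank: the archer, the paladin | the east bank: the cleric, the dwarf, the elf, the knight, the mage]
12. Farmer goes back to the west bank alone.  [the west bank: the archer, the paladin | the east bank: the cleric, the dwarf, the elf, the knight, the mage]
13. Farmer goes to the east bank with the archer.  [the west bank: the paladin | the east bank: the archer, the cleric, the dwarf, the elf, the knight, the mage]
14. Farmer goes back to the west bank alone.  [the west bank: the paladin | the east bank: the archer, the cleric, the dwarf, the elf, the knight, the mage]
15. Farmer goes to the east bank with the paladin.  [the west bank: — | the east bank: the archer, the cleric, the dwarf, the elf, the knight, the mage, the paladin]

No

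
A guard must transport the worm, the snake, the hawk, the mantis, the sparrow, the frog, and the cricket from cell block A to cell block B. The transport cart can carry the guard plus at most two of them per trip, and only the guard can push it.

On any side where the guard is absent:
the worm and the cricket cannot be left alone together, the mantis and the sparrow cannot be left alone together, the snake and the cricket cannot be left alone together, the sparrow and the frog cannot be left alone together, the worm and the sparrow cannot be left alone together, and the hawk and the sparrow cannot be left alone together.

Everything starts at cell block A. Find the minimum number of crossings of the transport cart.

9

Counting alone: the guard can take at most 2 across per trip to cell block B, so moving all 7 needs at least 4 loaded trips out, with a return between consecutive ones — at least 7 crossings.
The safety rule pushes this higher. Following every safe sequence of crossings, the most of the 7 that can be at cell block B as the transport cart arrives there on crossing 7 is 6 — never all 7.
So no plan with fewer than 9 crossings exists, and this one achieves 9:
1. Guard goes to cell block B with the cricket and the sparrow.
2. Guard goes back to cell block A alone.
3. Guard goes to cell block B with the snake.
4. Guard goes back to cell block A with the cricket.
5. Guard goes to cell block B with the hawk and the worm.
6. Guard goes back to cell block A with the sparrow.
7. Guard goes to cell block B with the frog and the mantis.
8. Guard goes back to cell block A alone.
9. Guard goes to cell block B with the cricket and the sparrow.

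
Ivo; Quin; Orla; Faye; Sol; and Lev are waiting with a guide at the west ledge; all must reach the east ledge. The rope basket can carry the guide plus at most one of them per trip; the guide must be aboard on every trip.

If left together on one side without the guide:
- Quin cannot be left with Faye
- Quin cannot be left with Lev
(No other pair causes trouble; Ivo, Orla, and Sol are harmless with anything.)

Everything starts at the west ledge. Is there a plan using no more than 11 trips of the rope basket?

Counting alone: the guide can take at most 1 across per trip to the east ledge, so moving all 6 needs at least 6 loaded trips out, with a return between consecutive ones — at least 11 crossings.
The safety rule pushes this higher. Following every safe sequence of crossings, the most of the 6 that can be at the east ledge as the rope basket arrives there on crossing 11 is 5 — never all 6.
So the move cannot be finished within 11 crossings. (The shortest complete plan takes 13:)
1. Guide goes to the east ledge with Quin.  [the west ledge: Faye, Ivo, Lev, Orla, Sol | the east ledge: Quin]
2. Guide goes back to the west ledge alone.  [the west ledge: Faye, Ivo, Lev, Orla, Sol | the east ledge: Quin]
3. Guide goes to the east ledge with Ivo.  [the west ledge: Faye, Lev, Orla, Sol | the east ledge: Ivo, Quin]
4. Guide goes back to the west ledge alone.  [the west ledge: Faye, Lev, Orla, Sol | the east ledge: Ivo, Quin]
5. Guide goes to the east ledge with Orla.  [the west ledge: Faye, Lev, Sol | the east ledge: Ivo, Orla, Quin]
6. Guide goes back to the west ledge alone.  [the west ledge: Faye, Lev, Sol | the east ledge: Ivo, Orla, Quin]
7. Guide goes to the east ledge with Faye.  [the west ledge: Lev, Sol | the east ledge: Faye, Ivo, Orla, Quin]
8. Guide goes back to the west ledge with Quin.  [the west ledge: Lev, Quin, Sol | the east ledge: Faye, Ivo, Orla]
9. Guide goes to the east ledge with Lev.  [the west ledge: Quin, Sol | the east ledge: Faye, Ivo, Lev, Orla]
10. Guide goes back to the west ledge alone.  [the west ledge: Quin, Sol | the east ledge: Faye, Ivo, Lev, Orla]
11. Guide goes to the east ledge with Sol.  [the west ledge: Quin | the east ledge: Faye, Ivo, Lev, Orla, Sol]
12. Guide goes back to the west ledge alone.  [the west ledge: Quin | the east ledge: Faye, Ivo, Lev, Orla, Sol]
13. Guide goes to the east ledge with Quin.  [the west ledge: — | the east ledge: Faye, Ivo, Lev, Orla, Quin, Sol]

No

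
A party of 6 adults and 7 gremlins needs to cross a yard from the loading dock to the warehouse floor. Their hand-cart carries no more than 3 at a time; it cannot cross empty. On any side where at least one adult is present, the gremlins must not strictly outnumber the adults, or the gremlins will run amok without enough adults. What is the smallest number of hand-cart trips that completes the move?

impossible

The gremlins already outnumber the adults at the loading dock before anyone moves, so the starting position itself is disallowed.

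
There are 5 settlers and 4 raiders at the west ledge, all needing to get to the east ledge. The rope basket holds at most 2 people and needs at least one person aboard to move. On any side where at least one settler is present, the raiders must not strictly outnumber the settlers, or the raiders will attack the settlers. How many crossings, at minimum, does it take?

Counting alone: each trip to the east ledge takes at most 2 across and each return brings at least 1 back, so after t trips out (and t−1 returns) at most 2t − (t−1) of the 9 are across; that first reaches 9 at t = 8, so at least 15 crossings are needed.
The plan below uses exactly 15 crossings, so it is optimal:
1. 2 raiders → the east ledge.  (the west ledge: 5S 2R; the east ledge: 0S 2R)
2. 1 raider ← the west ledge.  (the west ledge: 5S 3R; the east ledge: 0S 1R)
3. 2 raiders → the east ledge.  (the west ledge: 5S 1R; the east ledge: 0S 3R)
4. 1 raider ← the west ledge.  (the west ledge: 5S 2R; the east ledge: 0S 2R)
5. 2 settlers → the east ledge.  (the west ledge: 3S 2R; the east ledge: 2S 2R)
6. 1 raider ← the west ledge.  (the west ledge: 3S 3R; the east ledge: 2S 1R)
7. 1 settler and 1 raider → the east ledge.  (the west ledge: 2S 2R; the east ledge: 3S 2R)
8. 1 settler ← the west ledge.  (the west ledge: 3S 2R; the east ledge: 2S 2R)
9. 1 settler and 1 raider → the east ledge.  (the west ledge: 2S 1R; the east ledge: 3S 3R)
10. 1 raider ← the west ledge.  (the west ledge: 2S 2R; the east ledge: 3S 2R)
11. 1 settler and 1 raider → the east ledge.  (the west ledge: 1S 1R; the east ledge: 4S 3R)
12. 1 settler ← the west ledge.  (the west ledge: 2S 1R; the east ledge: 3S 3R)
13. 1 settler and 1 raider → the east ledge.  (the west ledge: 1S 0R; the east ledge: 4S 4R)
14. 1 raider ← the west ledge.  (the west ledge: 1S 1R; the east ledge: 4S 3R)
15. 1 settler and 1 raider → the east ledge.  (the west ledge: 0S 0R; the east ledge: 5S 4R)

15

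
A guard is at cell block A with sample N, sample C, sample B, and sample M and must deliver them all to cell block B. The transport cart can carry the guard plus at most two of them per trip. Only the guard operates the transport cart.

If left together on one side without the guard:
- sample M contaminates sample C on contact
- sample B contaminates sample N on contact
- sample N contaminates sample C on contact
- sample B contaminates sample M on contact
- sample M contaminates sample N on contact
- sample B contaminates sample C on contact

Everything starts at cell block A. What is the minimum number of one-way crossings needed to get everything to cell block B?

impossible

Whatever the first load, the items left behind include a forbidden pair without the guard. No opening move is safe, so no plan exists.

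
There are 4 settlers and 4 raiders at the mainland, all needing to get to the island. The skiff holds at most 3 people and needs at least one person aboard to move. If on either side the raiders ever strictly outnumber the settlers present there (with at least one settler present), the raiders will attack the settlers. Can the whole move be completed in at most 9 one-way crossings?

Yes

Yes — this plan uses 9 crossings (≤ 9):
1. 2 raiders → the island.  (the mainland: 4S 2R; the island: 0S 2R)
2. 1 raider ← the mainland.  (the mainland: 4S 3R; the island: 0S 1R)
3. 3 raiders → the island.  (the mainland: 4S 0R; the island: 0S 4R)
4. 1 raider ← the mainland.  (the mainland: 4S 1R; the island: 0S 3R)
5. 3 settlers → the island.  (the mainland: 1S 1R; the island: 3S 3R)
6. 1 settler and 1 raider ← the mainland.  (the mainland: 2S 2R; the island: 2S 2R)
7. 2 settlers → the island.  (the mainland: 0S 2R; the island: 4S 2R)
8. 1 raider ← the mainland.  (the mainland: 0S 3R; the island: 4S 1R)
9. 3 raiders → the island.  (the mainland: 0S 0R; the island: 4S 4R)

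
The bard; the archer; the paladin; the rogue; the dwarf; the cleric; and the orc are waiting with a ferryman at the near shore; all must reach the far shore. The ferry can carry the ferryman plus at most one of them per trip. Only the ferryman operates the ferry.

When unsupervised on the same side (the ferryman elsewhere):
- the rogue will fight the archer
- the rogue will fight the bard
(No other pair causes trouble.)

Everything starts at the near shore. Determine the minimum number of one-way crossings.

15

Counting alone: the ferryman can take at most 1 across per trip to the far shore, so moving all 7 needs at least 7 loaded trips out, with a return between consecutive ones — at least 13 crossings.
The safety rule pushes this higher. Following every safe sequence of crossings, the most of the 7 that can be at the far shore as the ferry arrives there on crossing 13 is 6 — never all 7.
So no plan with fewer than 15 crossings exists, and this one achieves 15:
1. Ferryman goes to the far shore with the rogue.  [the near shore: the archer, the bard, the cleric, the dwarf, the orc, the paladin | the far shore: the rogue]
2. Ferryman goes back to the near shore alone.  [the near shore: the archer, the bard, the cleric, the dwarf, the orc, the paladin | the far shore: the rogue]
3. Ferryman goes to the far shore with the bard.  [the near shore: the archer, the cleric, the dwarf, the orc, the paladin | the far shore: the bard, the rogue]
4. Ferryman goes back to the near shore with the rogue.  [the near shore: the archer, the cleric, the dwarf, the orc, the paladin, the rogue | the far shore: the bard]
5. Ferryman goes to the far shore with the archer.  [the near shore: the cleric, the dwarf, the orc, the paladin, the rogue | the far shore: the archer, the bard]
6. Ferryman goes back to the near shore alone.  [the near shore: the cleric, the dwarf, the orc, the paladin, the rogue | the far shore: the archer, the bard]
7. Ferryman goes to the far shore with the paladin.  [the near shore: the cleric, the dwarf, the orc, the rogue | the far shore: the archer, the bard, the paladin]
8. Ferryman goes back to the near shore alone.  [the near shore: the cleric, the dwarf, the orc, the rogue | the far shore: the archer, the bard, the paladin]
9. Ferryman goes to the far shore with the dwarf.  [the near shore: the cleric, the orc, the rogue | the far shore: the archer, the bard, the dwarf, the paladin]
10. Ferryman goes back to the near shore alone.  [the near shore: the cleric, the orc, the rogue | the far shore: the archer, the bard, the dwarf, the paladin]
11. Ferryman goes to the far shore with the cleric.  [the near shore: the orc, the rogue | the far shore: the archer, the bard, the cleric, the dwarf, the paladin]
12. Ferryman goes back to the near shore alone.  [the near shore: the orc, the rogue | the far shore: the archer, the bard, the cleric, the dwarf, the paladin]
13. Ferryman goes to the far shore with the orc.  [the near shore: the rogue | the far shore: the archer, the bard, the cleric, the dwarf, the orc, the paladin]
14. Ferryman goes back to the near shore alone.  [the near shore: the rogue | the far shore: the archer, the bard, the cleric, the dwarf, the orc, the paladin]
15. Ferryman goes to the far shore with the rogue.  [the near shore: — | the far shore: the archer, the bard, the cleric, the dwarf, the orc, the paladin, the rogue]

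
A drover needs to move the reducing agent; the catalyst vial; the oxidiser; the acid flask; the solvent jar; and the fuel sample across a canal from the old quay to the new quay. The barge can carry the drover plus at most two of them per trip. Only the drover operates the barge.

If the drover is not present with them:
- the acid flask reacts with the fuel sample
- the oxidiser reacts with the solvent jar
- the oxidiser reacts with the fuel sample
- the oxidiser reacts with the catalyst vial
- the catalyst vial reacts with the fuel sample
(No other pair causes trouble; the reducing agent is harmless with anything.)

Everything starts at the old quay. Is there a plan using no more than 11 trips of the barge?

Yes — this plan uses 9 crossings (≤ 11):
1. Drover goes to the new quay with the fuel sample and the oxidiser.
2. Drover goes back to the old quay with the oxidiser.
3. Drover goes to the new quay with the oxidiser and the reducing agent.
4. Drover goes back to the old quay with the oxidiser.
5. Drover goes to the new quay with the catalyst vial and the solvent jar.
6. Drover goes back to the old quay with the catalyst vial.
7. Drover goes to the new quay with the acid flask and the catalyst vial.
8. Drover goes back to the old quay with the fuel sample.
9. Drover goes to the new quay with the fuel sample and the oxidiser.

Yes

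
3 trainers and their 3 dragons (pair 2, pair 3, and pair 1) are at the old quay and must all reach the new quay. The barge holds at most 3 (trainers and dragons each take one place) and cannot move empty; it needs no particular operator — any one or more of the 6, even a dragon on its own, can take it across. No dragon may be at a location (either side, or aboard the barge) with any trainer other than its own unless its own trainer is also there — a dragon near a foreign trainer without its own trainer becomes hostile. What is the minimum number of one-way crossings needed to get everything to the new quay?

5

Counting alone: each trip to the new quay takes at most 3 across and each return brings at least 1 back, so after t trips out (and t−1 returns) at most 3t − (t−1) of the 6 are across; that first reaches 6 at t = 3, so at least 5 crossings are needed.
The plan below uses exactly 5 crossings, so it is optimal:
1. dragon 2 and trainer 2 cross → the new quay.
2. trainer 2 crosses ← the old quay.
3. trainer 1, trainer 2, and trainer 3 cross → the new quay.
4. dragon 2 crosses ← the old quay.
5. dragon 1, dragon 2, and dragon 3 cross → the new quay.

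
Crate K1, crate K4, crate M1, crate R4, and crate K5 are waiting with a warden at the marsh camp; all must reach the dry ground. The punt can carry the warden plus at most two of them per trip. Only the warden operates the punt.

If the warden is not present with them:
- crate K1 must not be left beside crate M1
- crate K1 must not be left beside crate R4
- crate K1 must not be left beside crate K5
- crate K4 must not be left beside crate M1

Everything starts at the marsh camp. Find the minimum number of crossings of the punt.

Counting alone: the warden can take at most 2 across per trip to the dry ground, so moving all 5 needs at least 3 loaded trips out, with a return between consecutive ones — at least 5 crossings.
The plan below uses exactly 5 crossings, so it is optimal:
1. Warden goes to the dry ground with crate K1 and crate K4.
2. Warden goes back to the marsh camp alone.
3. Warden goes to the dry ground with crate K5 and crate R4.
4. Warden goes back to the marsh camp with crate K1.
5. Warden goes to the dry ground with crate K1 and crate M1.

5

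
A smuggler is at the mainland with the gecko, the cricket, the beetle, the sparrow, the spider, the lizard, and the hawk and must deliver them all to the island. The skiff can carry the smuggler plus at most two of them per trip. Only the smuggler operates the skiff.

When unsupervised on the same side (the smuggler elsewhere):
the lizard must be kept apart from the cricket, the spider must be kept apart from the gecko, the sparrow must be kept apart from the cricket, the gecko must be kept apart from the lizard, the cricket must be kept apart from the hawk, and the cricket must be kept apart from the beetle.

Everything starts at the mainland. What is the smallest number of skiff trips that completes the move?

Counting alone: the smuggler can take at most 2 across per trip to the island, so moving all 7 needs at least 4 loaded trips out, with a return between consecutive ones — at least 7 crossings.
The safety rule pushes this higher. Following every safe sequence of crossings, the most of the 7 that can be at the island as the skiff arrives there on crossing 7 is 6 — never all 7.
So no plan with fewer than 9 crossings exists, and this one achieves 9:
1. Smuggler goes to the island with the cricket and the gecko.  [the mainland: the beetle, the hawk, the lizard, the sparrow, the spider | the island: the cricket, the gecko]
2. Smuggler goes back to the mainland alone.  [the mainland: the beetle, the hawk, the lizard, the sparrow, the spider | the island: the cricket, the gecko]
3. Smuggler goes to the island with the spider.  [the mainland: the beetle, the hawk, the lizard, the sparrow | the island: the cricket, the gecko, the spider]
4. Smuggler goes back to the mainland with the gecko.  [the mainland: the beetle, the gecko, the hawk, the lizard, the sparrow | the island: the cricket, the spider]
5. Smuggler goes to the island with the beetle and the lizard.  [the mainland: the gecko, the hawk, the sparrow | the island: the beetle, the cricket, the lizard, the spider]
6. Smuggler goes back to the mainland with the cricket.  [the mainland: the cricket, the gecko, the hawk, the sparrow | the island: the beetle, the lizard, the spider]
7. Smuggler goes to the island with the hawk and the sparrow.  [the mainland: the cricket, the gecko | the island: the beetle, the hawk, the lizard, the sparrow, the spider]
8. Smuggler goes back to the mainland alone.  [the mainland: the cricket, the gecko | the island: the beetle, the hawk, the lizard, the sparrow, the spider]
9. Smuggler goes to the island with the cricket and the gecko.  [the mainland: — | the island: the beetle, the cricket, the gecko, the hawk, the lizard, the sparrow, the spider]

9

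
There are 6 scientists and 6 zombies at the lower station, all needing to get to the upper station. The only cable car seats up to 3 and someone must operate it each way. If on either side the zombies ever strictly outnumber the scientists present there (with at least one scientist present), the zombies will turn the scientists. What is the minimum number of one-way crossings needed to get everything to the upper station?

Following every safe sequence of crossings from the start, the most of the 12 that can be at the upper station as the cable car arrives there on crossings 1, 3, 5 is 3, 5, 6 respectively; the best ever achieved is 6 of 12.
From crossing 7 on, no configuration arises that was not already reachable earlier: only 17 distinct safe configurations (who is on which side, and where the cable car is) can ever be reached, none of them has everyone across, and every continuation just revisits them. They are: 0 scientists + 0 zombies across (cable car back at the start); 0 scientists + 1 zombie across (cable car there); 0 scientists + 1 zombie across (cable car back at the start); 0 scientists + 2 zombies across (cable car there); 0 scientists + 2 zombies across (cable car back at the start); 0 scientists + 3 zombies across (cable car there); 0 scientists + 3 zombies across (cable car back at the start); 0 scientists + 4 zombies across (cable car there); 0 scientists + 4 zombies across (cable car back at the start); 0 scientists + 5 zombies across (cable car there); 0 scientists + 5 zombies across (cable car back at the start); 0 scientists + 6 zombies across (cable car there); 1 scientist + 1 zombie across (cable car there); 1 scientist + 1 zombie across (cable car back at the start); 2 scientists + 2 zombies across (cable car there); 2 scientists + 2 zombies across (cable car back at the start); 3 scientists + 3 zombies across (cable car there). So no valid plan exists.

impossible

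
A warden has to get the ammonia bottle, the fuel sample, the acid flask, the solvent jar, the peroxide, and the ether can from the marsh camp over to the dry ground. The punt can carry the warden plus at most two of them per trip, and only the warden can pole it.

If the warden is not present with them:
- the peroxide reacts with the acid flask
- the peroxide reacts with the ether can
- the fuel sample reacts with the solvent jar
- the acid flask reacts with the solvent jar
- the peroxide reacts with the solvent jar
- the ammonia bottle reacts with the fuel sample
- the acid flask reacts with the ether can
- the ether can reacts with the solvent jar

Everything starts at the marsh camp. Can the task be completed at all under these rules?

Whatever the first load, the items left behind include a forbidden pair without the warden. No opening move is safe, so no plan exists.

No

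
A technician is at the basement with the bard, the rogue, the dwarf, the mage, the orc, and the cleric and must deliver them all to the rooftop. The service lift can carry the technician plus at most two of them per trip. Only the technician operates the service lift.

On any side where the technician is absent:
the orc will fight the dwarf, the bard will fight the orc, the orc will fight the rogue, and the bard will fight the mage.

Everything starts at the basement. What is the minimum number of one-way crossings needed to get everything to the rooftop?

Counting alone: the technician can take at most 2 across per trip to the rooftop, so moving all 6 needs at least 3 loaded trips out, with a return between consecutive ones — at least 5 crossings.
The safety rule pushes this higher. Following every safe sequence of crossings, the most of the 6 that can be at the rooftop as the service lift arrives there on crossing 5 is 5 — never all 6.
So no plan with fewer than 7 crossings exists, and this one achieves 7:
1. Technician goes to the rooftop with the bard and the orc.  [the basement: the cleric, the dwarf, the mage, the rogue | the rooftop: the bard, the orc]
2. Technician goes back to the basement with the bard.  [the basement: the bard, the cleric, the dwarf, the mage, the rogue | the rooftop: the orc]
3. Technician goes to the rooftop with the bard and the rogue.  [the basement: the cleric, the dwarf, the mage | the rooftop: the bard, the orc, the rogue]
4. Technician goes back to the basement with the orc.  [the basement: the cleric, the dwarf, the mage, the orc | the rooftop: the bard, the rogue]
5. Technician goes to the rooftop with the cleric and the dwarf.  [the basement: the mage, the orc | the rooftop: the bard, the cleric, the dwarf, the rogue]
6. Technician goes back to the basement alone.  [the basement: the mage, the orc | the rooftop: the bard, the cleric, the dwarf, the rogue]
7. Technician goes to the rooftop with the mage and the orc.  [the basement: — | the rooftop: the bard, the cleric, the dwarf, the mage, the orc, the rogue]

7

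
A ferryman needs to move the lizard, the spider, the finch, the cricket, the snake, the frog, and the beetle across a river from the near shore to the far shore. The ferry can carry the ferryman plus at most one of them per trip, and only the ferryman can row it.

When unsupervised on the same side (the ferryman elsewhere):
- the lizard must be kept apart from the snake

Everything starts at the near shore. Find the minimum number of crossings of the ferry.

13

Counting alone: the ferryman can take at most 1 across per trip to the far shore, so moving all 7 needs at least 7 loaded trips out, with a return between consecutive ones — at least 13 crossings.
The plan below uses exactly 13 crossings, so it is optimal:
1. Ferryman goes to the far shore with the lizard.
2. Ferryman goes back to the near shore alone.
3. Ferryman goes to the far shore with the spider.
4. Ferryman goes back to the near shore alone.
5. Ferryman goes to the far shore with the finch.
6. Ferryman goes back to the near shore alone.
7. Ferryman goes to the far shore with the cricket.
8. Ferryman goes back to the near shore alone.
9. Ferryman goes to the far shore with the frog.
10. Ferryman goes back to the near shore alone.
11. Ferryman goes to the far shore with the beetle.
12. Ferryman goes back to the near shore alone.
13. Ferryman goes to the far shore with the snake.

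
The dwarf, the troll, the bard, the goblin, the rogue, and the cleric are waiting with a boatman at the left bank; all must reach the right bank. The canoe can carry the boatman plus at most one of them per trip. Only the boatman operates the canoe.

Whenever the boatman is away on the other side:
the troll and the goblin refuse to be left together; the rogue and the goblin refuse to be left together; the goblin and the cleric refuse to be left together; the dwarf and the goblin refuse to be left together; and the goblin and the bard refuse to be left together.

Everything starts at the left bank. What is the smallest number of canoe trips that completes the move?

impossible

Following every safe sequence of crossings from the start, the most of the 6 that can be at the right bank as the canoe arrives there on crossings 1, 3 is 1, 2 respectively; the best ever achieved is 2 of 6.
From crossing 5 on, no configuration arises that was not already reachable earlier: only 13 distinct safe configurations (who is on which side, and where the canoe is) can ever be reached, none of them has everyone across, and every continuation just revisits them. So no valid plan exists.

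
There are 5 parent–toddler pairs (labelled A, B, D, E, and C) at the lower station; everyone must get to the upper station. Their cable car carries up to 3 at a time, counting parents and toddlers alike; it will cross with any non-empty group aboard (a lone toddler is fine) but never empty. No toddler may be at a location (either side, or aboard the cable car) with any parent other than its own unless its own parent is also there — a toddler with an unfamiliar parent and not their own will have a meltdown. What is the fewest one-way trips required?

11

Counting alone: each trip to the upper station takes at most 3 across and each return brings at least 1 back, so after t trips out (and t−1 returns) at most 3t − (t−1) of the 10 are across; that first reaches 10 at t = 5, so at least 9 crossings are needed.
The safety rule pushes this higher. Following every safe sequence of crossings, the most of the 10 that can be at the upper station as the cable car arrives there on crossing 9 is 9 — never all 10.
So no plan with fewer than 11 crossings exists, and this one achieves 11:
1. parent A and toddler A cross → the upper station.
2. parent A crosses ← the lower station.
3. toddler B, toddler D, and toddler E cross → the upper station.
4. toddler A crosses ← the lower station.
5. parent B, parent D, and parent E cross → the upper station.
6. parent B and toddler B cross ← the lower station.
7. parent A, parent B, and parent C cross → the upper station.
8. toddler D crosses ← the lower station.
9. toddler A and toddler B cross → the upper station.
10. toddler A crosses ← the lower station.
11. toddler A, toddler C, and toddler D cross → the upper station.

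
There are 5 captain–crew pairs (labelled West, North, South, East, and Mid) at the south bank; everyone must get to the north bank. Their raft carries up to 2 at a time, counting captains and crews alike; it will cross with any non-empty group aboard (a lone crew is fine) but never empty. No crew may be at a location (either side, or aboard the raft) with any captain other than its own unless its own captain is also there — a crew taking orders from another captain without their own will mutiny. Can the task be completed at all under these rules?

Following every safe sequence of crossings from the start, the most of the 10 that can be at the north bank as the raft arrives there on crossings 1, 3, 5, 7 is 2, 3, 4, 5 respectively; the best ever achieved is 5 of 10.
From crossing 9 on, no configuration arises that was not already reachable earlier: only 82 distinct safe configurations (who is on which side, and where the raft is) can ever be reached, none of them has everyone across, and every continuation just revisits them. So no valid plan exists.

No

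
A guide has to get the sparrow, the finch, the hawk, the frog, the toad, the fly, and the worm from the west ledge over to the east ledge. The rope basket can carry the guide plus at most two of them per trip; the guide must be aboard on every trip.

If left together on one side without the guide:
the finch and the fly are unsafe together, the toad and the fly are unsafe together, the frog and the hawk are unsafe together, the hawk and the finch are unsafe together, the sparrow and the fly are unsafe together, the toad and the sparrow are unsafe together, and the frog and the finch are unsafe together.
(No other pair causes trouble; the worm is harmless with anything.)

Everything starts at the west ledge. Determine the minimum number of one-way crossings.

Whatever the first load, the items left behind include a forbidden pair without the guide. No opening move is safe, so no plan exists.

impossible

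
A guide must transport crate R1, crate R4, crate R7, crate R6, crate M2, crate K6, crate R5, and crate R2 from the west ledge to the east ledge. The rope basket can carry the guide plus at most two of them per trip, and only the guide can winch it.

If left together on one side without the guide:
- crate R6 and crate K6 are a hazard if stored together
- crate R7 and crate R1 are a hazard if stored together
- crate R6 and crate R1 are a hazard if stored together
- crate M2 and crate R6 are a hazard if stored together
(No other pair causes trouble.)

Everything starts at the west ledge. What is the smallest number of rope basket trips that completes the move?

9

Counting alone: the guide can take at most 2 across per trip to the east ledge, so moving all 8 needs at least 4 loaded trips out, with a return between consecutive ones — at least 7 crossings.
The safety rule pushes this higher. Following every safe sequence of crossings, the most of the 8 that can be at the east ledge as the rope basket arrives there on crossing 7 is 7 — never all 8.
So no plan with fewer than 9 crossings exists, and this one achieves 9:
1. Guide goes to the east ledge with crate R1 and crate R6.  [the west ledge: crate K6, crate M2, crate R2, crate R4, crate R5, crate R7 | the east ledge: crate R1, crate R6]
2. Guide goes back to the west ledge with crate R1.  [the west ledge: crate K6, crate M2, crate R1, crate R2, crate R4, crate R5, crate R7 | the east ledge: crate R6]
3. Guide goes to the east ledge with crate R1 and crate R4.  [the west ledge: crate K6, crate M2, crate R2, crate R5, crate R7 | the east ledge: crate R1, crate R4, crate R6]
4. Guide goes back to the west ledge with crate R6.  [the west ledge: crate K6, crate M2, crate R2, crate R5, crate R6, crate R7 | the east ledge: crate R1, crate R4]
5. Guide goes to the east ledge with crate K6 and crate M2.  [the west ledge: crate R2, crate R5, crate R6, crate R7 | the east ledge: crate K6, crate M2, crate R1, crate R4]
6. Guide goes back to the west ledge alone.  [the west ledge: crate R2, crate R5, crate R6, crate R7 | the east ledge: crate K6, crate M2, crate R1, crate R4]
7. Guide goes to the east ledge with crate R2 and crate R5.  [the west ledge: crate R6, crate R7 | the east ledge: crate K6, crate M2, crate R1, crate R2, crate R4, crate R5]
8. Guide goes back to the west ledge alone.  [the west ledge: crate R6, crate R7 | the east ledge: crate K6, crate M2, crate R1, crate R2, crate R4, crate R5]
9. Guide goes to the east ledge with crate R6 and crate R7.  [the west ledge: — | the east ledge: crate K6, crate M2, crate R1, crate R2, crate R4, crate R5, crate R6, crate R7]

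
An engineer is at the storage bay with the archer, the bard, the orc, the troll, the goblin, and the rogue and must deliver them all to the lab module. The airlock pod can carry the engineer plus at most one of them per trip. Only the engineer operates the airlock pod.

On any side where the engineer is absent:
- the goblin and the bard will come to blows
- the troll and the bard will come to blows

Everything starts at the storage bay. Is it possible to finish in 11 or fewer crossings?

No

Counting alone: the engineer can take at most 1 across per trip to the lab module, so moving all 6 needs at least 6 loaded trips out, with a return between consecutive ones — at least 11 crossings.
The safety rule pushes this higher. Following every safe sequence of crossings, the most of the 6 that can be at the lab module as the airlock pod arrives there on crossing 11 is 5 — never all 6.
So the move cannot be finished within 11 crossings. (The shortest complete plan takes 13:)
1. Engineer goes to the lab module with the bard.
2. Engineer goes back to the storage bay alone.
3. Engineer goes to the lab module with the archer.
4. Engineer goes back to the storage bay alone.
5. Engineer goes to the lab module with the orc.
6. Engineer goes back to the storage bay alone.
7. Engineer goes to the lab module with the troll.
8. Engineer goes back to the storage bay with the bard.
9. Engineer goes to the lab module with the goblin.
10. Engineer goes back to the storage bay alone.
11. Engineer goes to the lab module with the rogue.
12. Engineer goes back to the storage bay alone.
13. Engineer goes to the lab module with the bard.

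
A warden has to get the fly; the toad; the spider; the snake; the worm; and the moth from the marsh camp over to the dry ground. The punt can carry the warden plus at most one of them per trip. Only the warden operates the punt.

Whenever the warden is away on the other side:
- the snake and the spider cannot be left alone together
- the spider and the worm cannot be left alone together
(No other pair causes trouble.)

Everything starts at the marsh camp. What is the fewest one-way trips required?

13

Counting alone: the warden can take at most 1 across per trip to the dry ground, so moving all 6 needs at least 6 loaded trips out, with a return between consecutive ones — at least 11 crossings.
The safety rule pushes this higher. Following every safe sequence of crossings, the most of the 6 that can be at the dry ground as the punt arrives there on crossing 11 is 5 — never all 6.
So no plan with fewer than 13 crossings exists, and this one achieves 13:
1. Warden goes to the dry ground with the spider.  [the marsh camp: the fly, the moth, the snake, the toad, the worm | the dry ground: the spider]
2. Warden goes back to the marsh camp alone.  [the marsh camp: the fly, the moth, the snake, the toad, the worm | the dry ground: the spider]
3. Warden goes to the dry ground with the fly.  [the marsh camp: the moth, the snake, the toad, the worm | the dry ground: the fly, the spider]
4. Warden goes back to the marsh camp alone.  [the marsh camp: the moth, the snake, the toad, the worm | the dry ground: the fly, the spider]
5. Warden goes to the dry ground with the toad.  [the marsh camp: the moth, the snake, the worm | the dry ground: the fly, the spider, the toad]
6. Warden goes back to the marsh camp alone.  [the marsh camp: the moth, the snake, the worm | the dry ground: the fly, the spider, the toad]
7. Warden goes to the dry ground with the snake.  [the marsh camp: the moth, the worm | the dry ground: the fly, the snake, the spider, the toad]
8. Warden goes back to the marsh camp with the spider.  [the marsh camp: the moth, the spider, the worm | the dry ground: the fly, the snake, the toad]
9. Warden goes to the dry ground with the worm.  [the marsh camp: the moth, the spider | the dry ground: the fly, the snake, the toad, the worm]
10. Warden goes back to the marsh camp alone.  [the marsh camp: the moth, the spider | the dry ground: the fly, the snake, the toad, the worm]
11. Warden goes to the dry ground with the moth.  [the marsh camp: the spider | the dry ground: the fly, the moth, the snake, the toad, the worm]
12. Warden goes back to the marsh camp alone.  [the marsh camp: the spider | the dry ground: the fly, the moth, the snake, the toad, the worm]
13. Warden goes to the dry ground with the spider.  [the marsh camp: — | the dry ground: the fly, the moth, the snake, the spider, the toad, the worm]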